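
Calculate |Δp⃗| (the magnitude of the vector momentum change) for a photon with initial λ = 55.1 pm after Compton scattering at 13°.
2.7212e-24 kg·m/s

Photon momentum magnitude is p = h/λ.

Initial momentum:
p₀ = h/λ = 6.6261e-34/5.5100e-11 = 1.2026e-23 kg·m/s

After scattering:
λ' = λ + Δλ = 55.1 + 0.0622 = 55.1622 pm
p' = h/λ' = 6.6261e-34/5.5162e-11 = 1.2012e-23 kg·m/s

Momentum is a vector; the scattered photon's direction makes angle θ = 13° with the incident direction. The magnitude of the vector change Δp⃗ = p⃗₀ − p⃗' is found from the law of cosines:
|Δp⃗|² = p₀² + p'² − 2p₀p'cos θ
|Δp⃗|² = (1.2026e-23)² + (1.2012e-23)² − 2·1.2026e-23·1.2012e-23·cos(13°)
|Δp⃗| = 2.7212e-24 kg·m/s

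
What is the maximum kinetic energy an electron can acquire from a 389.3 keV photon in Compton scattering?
235.0413 keV

Maximum energy transfer occurs at θ = 180° (backscattering).

Initial photon: E₀ = 389.3 keV → λ₀ = 3.1848 pm

Maximum Compton shift (at 180°):
Δλ_max = 2λ_C = 2 × 2.4263 = 4.8526 pm

Final wavelength:
λ' = 3.1848 + 4.8526 = 8.0374 pm

Minimum photon energy (maximum energy to electron):
E'_min = hc/λ' = 154.2587 keV

Maximum electron kinetic energy:
K_max = E₀ - E'_min = 389.3000 - 154.2587 = 235.0413 keV

(Intermediate values are shown rounded; full precision is carried through to the final answer.)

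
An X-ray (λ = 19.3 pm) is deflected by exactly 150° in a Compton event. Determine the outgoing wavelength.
23.8276 pm

Using the Compton formula: λ' = λ + λ_C(1 − cos θ)

For θ = 150°, cos θ = -√3/2 (exact) ≈ -0.8660, so:
1 − cos 150° = 1 − (-√3/2) ≈ 1.8660

Δλ = λ_C × 1.8660 = 2.4263 × 1.8660 = 4.5276 pm

λ' = 19.3 + 4.5276 = 23.8276 pm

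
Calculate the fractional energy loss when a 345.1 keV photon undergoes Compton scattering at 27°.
0.0686 (or 6.86%)

Calculate initial and final photon energies:

Initial: E₀ = 345.1 keV → λ₀ = 3.5927 pm
Compton shift: Δλ = 0.2645 pm
Final wavelength: λ' = 3.8572 pm
Final energy: E' = 321.4395 keV

Fractional energy loss:
(E₀ - E')/E₀ = (345.1000 - 321.4395)/345.1000
= 23.6605/345.1000
= 0.0686
= 6.86%

(Intermediate values are shown rounded; full precision is carried through to the final answer.)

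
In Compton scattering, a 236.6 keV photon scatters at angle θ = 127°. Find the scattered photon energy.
135.8471 keV

First convert energy to wavelength:
λ = hc/E, with hc ≈ 1239.842 keV·pm (i.e. 1239.842 eV·nm)

For E = 236.6 keV = 236600 eV:
λ = 1239.842 keV·pm / 236.6 keV
λ = 5.2402 pm

Calculate the Compton shift:
Δλ = λ_C(1 - cos(127°)) = 2.4263 × 1.6018
Δλ = 3.8865 pm

Final wavelength:
λ' = 5.2402 + 3.8865 = 9.1267 pm

Final energy:
E' = hc/λ' = 1239.842 / 9.1267 = 135.8471 keV

(Intermediate values are shown rounded; full precision is carried through to the final answer.)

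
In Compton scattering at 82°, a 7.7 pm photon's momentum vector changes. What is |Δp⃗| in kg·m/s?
1.0181e-22 kg·m/s

Photon momentum magnitude is p = h/λ.

Initial momentum:
p₀ = h/λ = 6.6261e-34/7.7000e-12 = 8.6053e-23 kg·m/s

After scattering:
λ' = λ + Δλ = 7.7 + 2.0886 = 9.7886 pm
p' = h/λ' = 6.6261e-34/9.7886e-12 = 6.7691e-23 kg·m/s

Momentum is a vector; the scattered photon's direction makes angle θ = 82° with the incident direction. The magnitude of the vector change Δp⃗ = p⃗₀ − p⃗' is found from the law of cosines:
|Δp⃗|² = p₀² + p'² − 2p₀p'cos θ
|Δp⃗|² = (8.6053e-23)² + (6.7691e-23)² − 2·8.6053e-23·6.7691e-23·cos(82°)
|Δp⃗| = 1.0181e-22 kg·m/s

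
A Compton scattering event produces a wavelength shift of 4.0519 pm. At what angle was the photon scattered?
132.07°

From the Compton formula Δλ = λ_C(1 - cos θ), we can solve for θ:

cos θ = 1 - Δλ/λ_C

Given:
- Δλ = 4.0519 pm
- λ_C = h/(m_e·c) ≈ 2.42631024 pm

cos θ = 1 - 4.0519/2.42631024
cos θ = 1 - 1.669984
cos θ = -0.669984

θ = arccos(-0.669984)
θ = 132.07°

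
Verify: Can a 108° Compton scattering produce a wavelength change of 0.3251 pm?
No, inconsistent

Calculate the expected shift for θ = 108°:

Δλ_expected = λ_C(1 - cos(108°))
Δλ_expected = 2.4263 × (1 - cos(108°))
Δλ_expected = 2.4263 × 1.3090
Δλ_expected = 3.1761 pm

Given shift: 0.3251 pm
Expected shift: 3.1761 pm
Difference: 2.8510 pm

The values do not match. The given shift corresponds to θ ≈ 30.0°, not 108°.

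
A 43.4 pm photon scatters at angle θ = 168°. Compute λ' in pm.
48.1996 pm

Using the Compton scattering formula:
λ' = λ + Δλ = λ + λ_C(1 - cos θ)

Given:
- Initial wavelength λ = 43.4 pm
- Scattering angle θ = 168°
- Compton wavelength λ_C ≈ 2.4263 pm

Calculate the shift:
Δλ = 2.4263 × (1 - cos(168°))
Δλ = 2.4263 × 1.9781
Δλ = 4.7996 pm

Final wavelength:
λ' = 43.4 + 4.7996 = 48.1996 pm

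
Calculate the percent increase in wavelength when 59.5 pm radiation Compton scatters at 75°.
3.0224%

Calculate the Compton shift:
Δλ = λ_C(1 - cos(75°))
Δλ = 2.4263 × (1 - cos(75°))
Δλ = 2.4263 × 0.7412
Δλ = 1.7983 pm

Percentage change:
(Δλ/λ₀) × 100 = (1.7983/59.5) × 100
= 3.0224%

(Intermediate values are shown rounded; full precision is carried through to the final answer.)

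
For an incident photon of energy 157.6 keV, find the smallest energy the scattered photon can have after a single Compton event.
97.4746 keV (at θ = 180°)

The scattered photon has minimum energy when its wavelength is maximum, i.e., when the Compton shift Δλ = λ_C(1 − cos θ) is maximum. This occurs at θ = 180° (backscattering), giving Δλ_max = 2λ_C = 4.8526 pm.

Initial wavelength: λ₀ = hc/E₀ = 7.8670 pm
Maximum final wavelength: λ'_max = λ₀ + 2λ_C = 7.8670 + 4.8526 = 12.7196 pm
Minimum final energy: E'_min = hc/λ'_max = 97.4746 keV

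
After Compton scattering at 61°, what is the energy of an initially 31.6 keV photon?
30.6243 keV

First convert energy to wavelength:
λ = hc/E, with hc ≈ 1239.842 keV·pm (i.e. 1239.842 eV·nm)

For E = 31.6 keV = 31600 eV:
λ = 1239.842 keV·pm / 31.6 keV
λ = 39.2355 pm

Calculate the Compton shift:
Δλ = λ_C(1 - cos(61°)) = 2.4263 × 0.5152
Δλ = 1.2500 pm

Final wavelength:
λ' = 39.2355 + 1.2500 = 40.4855 pm

Final energy:
E' = hc/λ' = 1239.842 / 40.4855 = 30.6243 keV

(Intermediate values are shown rounded; full precision is carried through to the final answer.)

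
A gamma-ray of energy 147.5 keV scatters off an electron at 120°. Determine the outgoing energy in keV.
102.9327 keV

First convert energy to wavelength:
λ = hc/E, with hc ≈ 1239.842 keV·pm (i.e. 1239.842 eV·nm)

For E = 147.5 keV = 147500 eV:
λ = 1239.842 keV·pm / 147.5 keV
λ = 8.4057 pm

Calculate the Compton shift:
Δλ = λ_C(1 - cos(120°)) = 2.4263 × 1.5000
Δλ = 3.6395 pm

Final wavelength:
λ' = 8.4057 + 3.6395 = 12.0452 pm

Final energy:
E' = hc/λ' = 1239.842 / 12.0452 = 102.9327 keV

(Intermediate values are shown rounded; full precision is carried through to the final answer.)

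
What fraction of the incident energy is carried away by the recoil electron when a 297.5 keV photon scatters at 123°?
0.4735 (or 47.35%)

Calculate initial and final photon energies:

Initial: E₀ = 297.5 keV → λ₀ = 4.1675 pm
Compton shift: Δλ = 3.7478 pm
Final wavelength: λ' = 7.9153 pm
Final energy: E' = 156.6385 keV

Fractional energy loss:
(E₀ - E')/E₀ = (297.5000 - 156.6385)/297.5000
= 140.8615/297.5000
= 0.4735
= 47.35%

(Intermediate values are shown rounded; full precision is carried through to the final answer.)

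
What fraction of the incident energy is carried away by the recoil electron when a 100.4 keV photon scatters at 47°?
0.0588 (or 5.88%)

Calculate initial and final photon energies:

Initial: E₀ = 100.4 keV → λ₀ = 12.3490 pm
Compton shift: Δλ = 0.7716 pm
Final wavelength: λ' = 13.1206 pm
Final energy: E' = 94.4959 keV

Fractional energy loss:
(E₀ - E')/E₀ = (100.4000 - 94.4959)/100.4000
= 5.9041/100.4000
= 0.0588
= 5.88%

(Intermediate values are shown rounded; full precision is carried through to the final answer.)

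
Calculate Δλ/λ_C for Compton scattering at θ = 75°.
0.7412 λ_C

The Compton shift formula is:
Δλ = λ_C(1 - cos θ)

Dividing both sides by λ_C:
Δλ/λ_C = 1 - cos θ

For θ = 75°:
Δλ/λ_C = 1 - cos(75°)
Δλ/λ_C = 1 - 0.2588
Δλ/λ_C = 0.7412

This means the shift is 0.7412 × λ_C = 1.7983 pm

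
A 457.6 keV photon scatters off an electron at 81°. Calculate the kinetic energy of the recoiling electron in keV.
196.9207 keV

By energy conservation: K_e = E_initial - E_final

First find the scattered photon energy:
Initial wavelength: λ = hc/E = 2.7094 pm
Compton shift: Δλ = λ_C(1 - cos(81°)) = 2.0468 pm
Final wavelength: λ' = 2.7094 + 2.0468 = 4.7562 pm
Final photon energy: E' = hc/λ' = 260.6793 keV

Electron kinetic energy:
K_e = E - E' = 457.6000 - 260.6793 = 196.9207 keV

(Intermediate values are shown rounded; full precision is carried through to the final answer.)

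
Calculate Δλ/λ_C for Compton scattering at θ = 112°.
1.3746 λ_C

The Compton shift formula is:
Δλ = λ_C(1 - cos θ)

Dividing both sides by λ_C:
Δλ/λ_C = 1 - cos θ

For θ = 112°:
Δλ/λ_C = 1 - cos(112°)
Δλ/λ_C = 1 - -0.3746
Δλ/λ_C = 1.3746

This means the shift is 1.3746 × λ_C = 3.3352 pm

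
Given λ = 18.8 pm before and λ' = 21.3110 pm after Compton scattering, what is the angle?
92.00°

First find the wavelength shift:
Δλ = λ' - λ = 21.3110 - 18.8 = 2.5110 pm

Using Δλ = λ_C(1 - cos θ), with λ_C = h/(m_e·c) ≈ 2.42631024 pm:
cos θ = 1 - Δλ/λ_C
cos θ = 1 - 2.5110/2.42631024
cos θ = -0.034905

θ = arccos(-0.034905)
θ = 92.00°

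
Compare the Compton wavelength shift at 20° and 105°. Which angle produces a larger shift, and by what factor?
105° produces the larger shift by a factor of 20.873

Calculate both shifts using Δλ = λ_C(1 - cos θ):

For θ₁ = 20°:
Δλ₁ = 2.4263 × (1 - cos(20°))
Δλ₁ = 2.4263 × 0.0603
Δλ₁ = 0.1463 pm

For θ₂ = 105°:
Δλ₂ = 2.4263 × (1 - cos(105°))
Δλ₂ = 2.4263 × 1.2588
Δλ₂ = 3.0543 pm

The 105° angle produces the larger shift.
Ratio: 3.0543/0.1463 = 20.873

(Intermediate values are shown rounded; full precision is carried through to the final answer.)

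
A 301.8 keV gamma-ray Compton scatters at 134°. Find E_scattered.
150.8337 keV

First convert energy to wavelength:
λ = hc/E, with hc ≈ 1239.842 keV·pm (i.e. 1239.842 eV·nm)

For E = 301.8 keV = 301800 eV:
λ = 1239.842 keV·pm / 301.8 keV
λ = 4.1082 pm

Calculate the Compton shift:
Δλ = λ_C(1 - cos(134°)) = 2.4263 × 1.6947
Δλ = 4.1118 pm

Final wavelength:
λ' = 4.1082 + 4.1118 = 8.2199 pm

Final energy:
E' = hc/λ' = 1239.842 / 8.2199 = 150.8337 keV

(Intermediate values are shown rounded; full precision is carried through to the final answer.)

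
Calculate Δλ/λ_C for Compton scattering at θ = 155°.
1.9063 λ_C

The Compton shift formula is:
Δλ = λ_C(1 - cos θ)

Dividing both sides by λ_C:
Δλ/λ_C = 1 - cos θ

For θ = 155°:
Δλ/λ_C = 1 - cos(155°)
Δλ/λ_C = 1 - -0.9063
Δλ/λ_C = 1.9063

This means the shift is 1.9063 × λ_C = 4.6253 pm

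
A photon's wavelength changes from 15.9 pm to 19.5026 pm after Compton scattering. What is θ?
119.00°

First find the wavelength shift:
Δλ = λ' - λ = 19.5026 - 15.9 = 3.6026 pm

Using Δλ = λ_C(1 - cos θ), with λ_C = h/(m_e·c) ≈ 2.42631024 pm:
cos θ = 1 - Δλ/λ_C
cos θ = 1 - 3.6026/2.42631024
cos θ = -0.484806

θ = arccos(-0.484806)
θ = 119.00°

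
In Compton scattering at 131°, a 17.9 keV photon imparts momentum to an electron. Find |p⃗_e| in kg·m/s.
1.6934e-23 kg·m/s

The electron is initially at rest, so by conservation of momentum:
p⃗_e = p⃗₀ − p⃗'  (incident photon momentum minus scattered photon momentum)

Photon momentum magnitudes (p = h/λ = E/c):
λ₀ = hc/E₀ = 69.2649 pm → p₀ = h/λ₀ = 9.5663e-24 kg·m/s
Δλ = λ_C(1 − cos 131°) = 4.0181 pm
λ' = 73.2830 pm → p' = h/λ' = 9.0418e-24 kg·m/s

The scattered photon makes angle θ = 131° with the incident direction, so by the law of cosines:
|p⃗_e|² = p₀² + p'² − 2p₀p'cos θ
|p⃗_e|² = (9.5663e-24)² + (9.0418e-24)² − 2·9.5663e-24·9.0418e-24·cos(131°)
|p⃗_e| = 1.6934e-23 kg·m/s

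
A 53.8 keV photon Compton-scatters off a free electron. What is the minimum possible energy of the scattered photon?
44.4419 keV (at θ = 180°)

The scattered photon has minimum energy when its wavelength is maximum, i.e., when the Compton shift Δλ = λ_C(1 − cos θ) is maximum. This occurs at θ = 180° (backscattering), giving Δλ_max = 2λ_C = 4.8526 pm.

Initial wavelength: λ₀ = hc/E₀ = 23.0454 pm
Maximum final wavelength: λ'_max = λ₀ + 2λ_C = 23.0454 + 4.8526 = 27.8980 pm
Minimum final energy: E'_min = hc/λ'_max = 44.4419 keV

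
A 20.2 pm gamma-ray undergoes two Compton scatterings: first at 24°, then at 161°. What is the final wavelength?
25.1302 pm

Apply Compton shift twice:

First scattering at θ₁ = 24°:
Δλ₁ = λ_C(1 - cos(24°))
Δλ₁ = 2.4263 × 0.0865
Δλ₁ = 0.2098 pm

After first scattering:
λ₁ = 20.2 + 0.2098 = 20.4098 pm

Second scattering at θ₂ = 161°:
Δλ₂ = λ_C(1 - cos(161°))
Δλ₂ = 2.4263 × 1.9455
Δλ₂ = 4.7204 pm

Final wavelength:
λ₂ = 20.4098 + 4.7204 = 25.1302 pm

Total shift: Δλ_total = 0.2098 + 4.7204 = 4.9302 pm

(Intermediate values are shown rounded; full precision is carried through to the final answer.)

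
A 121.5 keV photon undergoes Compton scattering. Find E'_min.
82.3428 keV (at θ = 180°)

The scattered photon has minimum energy when its wavelength is maximum, i.e., when the Compton shift Δλ = λ_C(1 − cos θ) is maximum. This occurs at θ = 180° (backscattering), giving Δλ_max = 2λ_C = 4.8526 pm.

Initial wavelength: λ₀ = hc/E₀ = 10.2045 pm
Maximum final wavelength: λ'_max = λ₀ + 2λ_C = 10.2045 + 4.8526 = 15.0571 pm
Minimum final energy: E'_min = hc/λ'_max = 82.3428 keV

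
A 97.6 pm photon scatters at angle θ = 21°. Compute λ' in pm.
97.7612 pm

Using the Compton scattering formula:
λ' = λ + Δλ = λ + λ_C(1 - cos θ)

Given:
- Initial wavelength λ = 97.6 pm
- Scattering angle θ = 21°
- Compton wavelength λ_C ≈ 2.4263 pm

Calculate the shift:
Δλ = 2.4263 × (1 - cos(21°))
Δλ = 2.4263 × 0.0664
Δλ = 0.1612 pm

Final wavelength:
λ' = 97.6 + 0.1612 = 97.7612 pm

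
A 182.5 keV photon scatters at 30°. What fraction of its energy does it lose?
0.0457 (or 4.57%)

Calculate initial and final photon energies:

Initial: E₀ = 182.5 keV → λ₀ = 6.7937 pm
Compton shift: Δλ = 0.3251 pm
Final wavelength: λ' = 7.1187 pm
Final energy: E' = 174.1665 keV

Fractional energy loss:
(E₀ - E')/E₀ = (182.5000 - 174.1665)/182.5000
= 8.3335/182.5000
= 0.0457
= 4.57%

(Intermediate values are shown rounded; full precision is carried through to the final answer.)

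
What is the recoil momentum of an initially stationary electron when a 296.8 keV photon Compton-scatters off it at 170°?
2.3153e-22 kg·m/s

The electron is initially at rest, so by conservation of momentum:
p⃗_e = p⃗₀ − p⃗'  (incident photon momentum minus scattered photon momentum)

Photon momentum magnitudes (p = h/λ = E/c):
λ₀ = hc/E₀ = 4.1774 pm → p₀ = h/λ₀ = 1.5862e-22 kg·m/s
Δλ = λ_C(1 − cos 170°) = 4.8158 pm
λ' = 8.9931 pm → p' = h/λ' = 7.3679e-23 kg·m/s

The scattered photon makes angle θ = 170° with the incident direction, so by the law of cosines:
|p⃗_e|² = p₀² + p'² − 2p₀p'cos θ
|p⃗_e|² = (1.5862e-22)² + (7.3679e-23)² − 2·1.5862e-22·7.3679e-23·cos(170°)
|p⃗_e| = 2.3153e-22 kg·m/s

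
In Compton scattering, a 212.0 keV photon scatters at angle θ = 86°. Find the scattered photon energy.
152.9655 keV

First convert energy to wavelength:
λ = hc/E, with hc ≈ 1239.842 keV·pm (i.e. 1239.842 eV·nm)

For E = 212.0 keV = 212000 eV:
λ = 1239.842 keV·pm / 212.0 keV
λ = 5.8483 pm

Calculate the Compton shift:
Δλ = λ_C(1 - cos(86°)) = 2.4263 × 0.9302
Δλ = 2.2571 pm

Final wavelength:
λ' = 5.8483 + 2.2571 = 8.1054 pm

Final energy:
E' = hc/λ' = 1239.842 / 8.1054 = 152.9655 keV

(Intermediate values are shown rounded; full precision is carried through to the final answer.)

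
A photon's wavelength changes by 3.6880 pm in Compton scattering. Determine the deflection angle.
121.33°

From the Compton formula Δλ = λ_C(1 - cos θ), we can solve for θ:

cos θ = 1 - Δλ/λ_C

Given:
- Δλ = 3.6880 pm
- λ_C = h/(m_e·c) ≈ 2.42631024 pm

cos θ = 1 - 3.6880/2.42631024
cos θ = 1 - 1.520003
cos θ = -0.520003

θ = arccos(-0.520003)
θ = 121.33°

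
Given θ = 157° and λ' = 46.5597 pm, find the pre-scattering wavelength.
41.9000 pm

From λ' = λ + Δλ, we have λ = λ' - Δλ

First calculate the Compton shift:
Δλ = λ_C(1 - cos θ)
Δλ = 2.4263 × (1 - cos(157°))
Δλ = 2.4263 × 1.9205
Δλ = 4.6597 pm

Initial wavelength:
λ = λ' - Δλ
λ = 46.5597 - 4.6597
λ = 41.9000 pm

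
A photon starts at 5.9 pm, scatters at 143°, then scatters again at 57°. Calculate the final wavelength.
11.3689 pm

Apply Compton shift twice:

First scattering at θ₁ = 143°:
Δλ₁ = λ_C(1 - cos(143°))
Δλ₁ = 2.4263 × 1.7986
Δλ₁ = 4.3640 pm

After first scattering:
λ₁ = 5.9 + 4.3640 = 10.2640 pm

Second scattering at θ₂ = 57°:
Δλ₂ = λ_C(1 - cos(57°))
Δλ₂ = 2.4263 × 0.4554
Δλ₂ = 1.1048 pm

Final wavelength:
λ₂ = 10.2640 + 1.1048 = 11.3689 pm

Total shift: Δλ_total = 4.3640 + 1.1048 = 5.4689 pm

(Intermediate values are shown rounded; full precision is carried through to the final answer.)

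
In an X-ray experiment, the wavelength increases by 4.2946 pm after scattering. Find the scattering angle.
140.36°

From the Compton formula Δλ = λ_C(1 - cos θ), we can solve for θ:

cos θ = 1 - Δλ/λ_C

Given:
- Δλ = 4.2946 pm
- λ_C = h/(m_e·c) ≈ 2.42631024 pm

cos θ = 1 - 4.2946/2.42631024
cos θ = 1 - 1.770013
cos θ = -0.770013

θ = arccos(-0.770013)
θ = 140.36°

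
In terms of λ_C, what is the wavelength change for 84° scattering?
0.8955 λ_C

The Compton shift formula is:
Δλ = λ_C(1 - cos θ)

Dividing both sides by λ_C:
Δλ/λ_C = 1 - cos θ

For θ = 84°:
Δλ/λ_C = 1 - cos(84°)
Δλ/λ_C = 1 - 0.1045
Δλ/λ_C = 0.8955

This means the shift is 0.8955 × λ_C = 2.1727 pm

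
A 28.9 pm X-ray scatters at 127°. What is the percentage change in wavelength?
13.4481%

Calculate the Compton shift:
Δλ = λ_C(1 - cos(127°))
Δλ = 2.4263 × (1 - cos(127°))
Δλ = 2.4263 × 1.6018
Δλ = 3.8865 pm

Percentage change:
(Δλ/λ₀) × 100 = (3.8865/28.9) × 100
= 13.4481%

(Intermediate values are shown rounded; full precision is carried through to the final answer.)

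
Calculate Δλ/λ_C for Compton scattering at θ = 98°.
1.1392 λ_C

The Compton shift formula is:
Δλ = λ_C(1 - cos θ)

Dividing both sides by λ_C:
Δλ/λ_C = 1 - cos θ

For θ = 98°:
Δλ/λ_C = 1 - cos(98°)
Δλ/λ_C = 1 - -0.1392
Δλ/λ_C = 1.1392

This means the shift is 1.1392 × λ_C = 2.7640 pm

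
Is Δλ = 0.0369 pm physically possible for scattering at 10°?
Yes, consistent

Calculate the expected shift for θ = 10°:

Δλ_expected = λ_C(1 - cos(10°))
Δλ_expected = 2.4263 × (1 - cos(10°))
Δλ_expected = 2.4263 × 0.0152
Δλ_expected = 0.0369 pm

Given shift: 0.0369 pm
Expected shift: 0.0369 pm
Difference: 0.0000 pm

The values match. This is consistent with Compton scattering at the stated angle.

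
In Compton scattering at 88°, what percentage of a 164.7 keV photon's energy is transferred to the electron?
0.2373 (or 23.73%)

Calculate initial and final photon energies:

Initial: E₀ = 164.7 keV → λ₀ = 7.5279 pm
Compton shift: Δλ = 2.3416 pm
Final wavelength: λ' = 9.8695 pm
Final energy: E' = 125.6234 keV

Fractional energy loss:
(E₀ - E')/E₀ = (164.7000 - 125.6234)/164.7000
= 39.0766/164.7000
= 0.2373
= 23.73%

(Intermediate values are shown rounded; full precision is carried through to the final answer.)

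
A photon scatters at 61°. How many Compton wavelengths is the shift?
0.5152 λ_C

The Compton shift formula is:
Δλ = λ_C(1 - cos θ)

Dividing both sides by λ_C:
Δλ/λ_C = 1 - cos θ

For θ = 61°:
Δλ/λ_C = 1 - cos(61°)
Δλ/λ_C = 1 - 0.4848
Δλ/λ_C = 0.5152

This means the shift is 0.5152 × λ_C = 1.2500 pm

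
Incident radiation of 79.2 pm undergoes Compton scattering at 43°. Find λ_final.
79.8518 pm

Using the Compton scattering formula:
λ' = λ + Δλ = λ + λ_C(1 - cos θ)

Given:
- Initial wavelength λ = 79.2 pm
- Scattering angle θ = 43°
- Compton wavelength λ_C ≈ 2.4263 pm

Calculate the shift:
Δλ = 2.4263 × (1 - cos(43°))
Δλ = 2.4263 × 0.2686
Δλ = 0.6518 pm

Final wavelength:
λ' = 79.2 + 0.6518 = 79.8518 pm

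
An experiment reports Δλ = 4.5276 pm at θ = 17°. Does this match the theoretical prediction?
No, inconsistent

Calculate the expected shift for θ = 17°:

Δλ_expected = λ_C(1 - cos(17°))
Δλ_expected = 2.4263 × (1 - cos(17°))
Δλ_expected = 2.4263 × 0.0437
Δλ_expected = 0.1060 pm

Given shift: 4.5276 pm
Expected shift: 0.1060 pm
Difference: 4.4215 pm

The values do not match. The given shift corresponds to θ ≈ 150.0°, not 17°.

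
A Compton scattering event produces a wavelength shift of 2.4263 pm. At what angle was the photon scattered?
90.00°

From the Compton formula Δλ = λ_C(1 - cos θ), we can solve for θ:

cos θ = 1 - Δλ/λ_C

Given:
- Δλ = 2.4263 pm
- λ_C = h/(m_e·c) ≈ 2.42631024 pm

cos θ = 1 - 2.4263/2.42631024
cos θ = 1 - 0.999996
cos θ = 0.000004

θ = arccos(0.000004)
θ = 90.00°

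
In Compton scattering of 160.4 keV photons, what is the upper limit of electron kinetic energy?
61.8615 keV

Maximum energy transfer occurs at θ = 180° (backscattering).

Initial photon: E₀ = 160.4 keV → λ₀ = 7.7297 pm

Maximum Compton shift (at 180°):
Δλ_max = 2λ_C = 2 × 2.4263 = 4.8526 pm

Final wavelength:
λ' = 7.7297 + 4.8526 = 12.5823 pm

Minimum photon energy (maximum energy to electron):
E'_min = hc/λ' = 98.5385 keV

Maximum electron kinetic energy:
K_max = E₀ - E'_min = 160.4000 - 98.5385 = 61.8615 keV

(Intermediate values are shown rounded; full precision is carried through to the final answer.)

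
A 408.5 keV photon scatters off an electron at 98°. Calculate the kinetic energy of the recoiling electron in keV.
194.7008 keV

By energy conservation: K_e = E_initial - E_final

First find the scattered photon energy:
Initial wavelength: λ = hc/E = 3.0351 pm
Compton shift: Δλ = λ_C(1 - cos(98°)) = 2.7640 pm
Final wavelength: λ' = 3.0351 + 2.7640 = 5.7991 pm
Final photon energy: E' = hc/λ' = 213.7992 keV

Electron kinetic energy:
K_e = E - E' = 408.5000 - 213.7992 = 194.7008 keV

(Intermediate values are shown rounded; full precision is carried through to the final answer.)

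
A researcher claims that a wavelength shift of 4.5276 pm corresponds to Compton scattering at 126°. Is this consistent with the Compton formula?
No, inconsistent

Calculate the expected shift for θ = 126°:

Δλ_expected = λ_C(1 - cos(126°))
Δλ_expected = 2.4263 × (1 - cos(126°))
Δλ_expected = 2.4263 × 1.5878
Δλ_expected = 3.8525 pm

Given shift: 4.5276 pm
Expected shift: 3.8525 pm
Difference: 0.6751 pm

The values do not match. The given shift corresponds to θ ≈ 150.0°, not 126°.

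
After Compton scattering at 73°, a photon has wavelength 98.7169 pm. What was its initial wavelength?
97.0000 pm

From λ' = λ + Δλ, we have λ = λ' - Δλ

First calculate the Compton shift:
Δλ = λ_C(1 - cos θ)
Δλ = 2.4263 × (1 - cos(73°))
Δλ = 2.4263 × 0.7076
Δλ = 1.7169 pm

Initial wavelength:
λ = λ' - Δλ
λ = 98.7169 - 1.7169
λ = 97.0000 pm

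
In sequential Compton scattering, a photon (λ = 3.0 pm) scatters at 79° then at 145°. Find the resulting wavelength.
9.3772 pm

Apply Compton shift twice:

First scattering at θ₁ = 79°:
Δλ₁ = λ_C(1 - cos(79°))
Δλ₁ = 2.4263 × 0.8092
Δλ₁ = 1.9633 pm

After first scattering:
λ₁ = 3.0 + 1.9633 = 4.9633 pm

Second scattering at θ₂ = 145°:
Δλ₂ = λ_C(1 - cos(145°))
Δλ₂ = 2.4263 × 1.8192
Δλ₂ = 4.4138 pm

Final wavelength:
λ₂ = 4.9633 + 4.4138 = 9.3772 pm

Total shift: Δλ_total = 1.9633 + 4.4138 = 6.3772 pm

(Intermediate values are shown rounded; full precision is carried through to the final answer.)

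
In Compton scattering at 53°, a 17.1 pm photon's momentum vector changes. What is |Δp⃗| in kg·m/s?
3.3706e-23 kg·m/s

Photon momentum magnitude is p = h/λ.

Initial momentum:
p₀ = h/λ = 6.6261e-34/1.7100e-11 = 3.8749e-23 kg·m/s

After scattering:
λ' = λ + Δλ = 17.1 + 0.9661 = 18.0661 pm
p' = h/λ' = 6.6261e-34/1.8066e-11 = 3.6677e-23 kg·m/s

Momentum is a vector; the scattered photon's direction makes angle θ = 53° with the incident direction. The magnitude of the vector change Δp⃗ = p⃗₀ − p⃗' is found from the law of cosines:
|Δp⃗|² = p₀² + p'² − 2p₀p'cos θ
|Δp⃗|² = (3.8749e-23)² + (3.6677e-23)² − 2·3.8749e-23·3.6677e-23·cos(53°)
|Δp⃗| = 3.3706e-23 kg·m/s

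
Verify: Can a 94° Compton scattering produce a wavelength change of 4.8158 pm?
No, inconsistent

Calculate the expected shift for θ = 94°:

Δλ_expected = λ_C(1 - cos(94°))
Δλ_expected = 2.4263 × (1 - cos(94°))
Δλ_expected = 2.4263 × 1.0698
Δλ_expected = 2.5956 pm

Given shift: 4.8158 pm
Expected shift: 2.5956 pm
Difference: 2.2202 pm

The values do not match. The given shift corresponds to θ ≈ 170.0°, not 94°.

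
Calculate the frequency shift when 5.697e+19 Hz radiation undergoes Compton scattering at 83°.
1.642e+19 Hz (decrease)

Convert frequency to wavelength (c = 299792458 m/s):
λ₀ = c/f₀ = 299792458/5.697e+19 = 5.2622864e-12 m = 5.2623 pm

Calculate Compton shift:
Δλ = λ_C(1 - cos(83°)) = 2.1306 pm

Final wavelength:
λ' = λ₀ + Δλ = 5.2623 + 2.1306 = 7.3929 pm

Final frequency:
f' = c/λ' = 299792458/7.3929038e-12 = 4.0551381e+19 Hz

Frequency shift (decrease):
Δf = f₀ - f' = 5.697e+19 - 4.0551381e+19 = 1.642e+19 Hz

(Intermediate values are shown rounded; full precision is carried through to the final answer.)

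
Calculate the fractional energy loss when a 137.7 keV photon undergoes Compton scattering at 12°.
0.0059 (or 0.59%)

Calculate initial and final photon energies:

Initial: E₀ = 137.7 keV → λ₀ = 9.0039 pm
Compton shift: Δλ = 0.0530 pm
Final wavelength: λ' = 9.0570 pm
Final energy: E' = 136.8939 keV

Fractional energy loss:
(E₀ - E')/E₀ = (137.7000 - 136.8939)/137.7000
= 0.8061/137.7000
= 0.0059
= 0.59%

(Intermediate values are shown rounded; full precision is carried through to the final answer.)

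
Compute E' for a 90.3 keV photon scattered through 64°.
82.1471 keV

First convert energy to wavelength:
λ = hc/E, with hc ≈ 1239.842 keV·pm (i.e. 1239.842 eV·nm)

For E = 90.3 keV = 90300 eV:
λ = 1239.842 keV·pm / 90.3 keV
λ = 13.7303 pm

Calculate the Compton shift:
Δλ = λ_C(1 - cos(64°)) = 2.4263 × 0.5616
Δλ = 1.3627 pm

Final wavelength:
λ' = 13.7303 + 1.3627 = 15.0929 pm

Final energy:
E' = hc/λ' = 1239.842 / 15.0929 = 82.1471 keV

(Intermediate values are shown rounded; full precision is carried through to the final answer.)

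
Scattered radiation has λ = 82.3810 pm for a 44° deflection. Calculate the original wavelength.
81.7000 pm

From λ' = λ + Δλ, we have λ = λ' - Δλ

First calculate the Compton shift:
Δλ = λ_C(1 - cos θ)
Δλ = 2.4263 × (1 - cos(44°))
Δλ = 2.4263 × 0.2807
Δλ = 0.6810 pm

Initial wavelength:
λ = λ' - Δλ
λ = 82.3810 - 0.6810
λ = 81.7000 pm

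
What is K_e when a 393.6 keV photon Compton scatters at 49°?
82.4347 keV

By energy conservation: K_e = E_initial - E_final

First find the scattered photon energy:
Initial wavelength: λ = hc/E = 3.1500 pm
Compton shift: Δλ = λ_C(1 - cos(49°)) = 0.8345 pm
Final wavelength: λ' = 3.1500 + 0.8345 = 3.9845 pm
Final photon energy: E' = hc/λ' = 311.1653 keV

Electron kinetic energy:
K_e = E - E' = 393.6000 - 311.1653 = 82.4347 keV

(Intermediate values are shown rounded; full precision is carried through to the final answer.)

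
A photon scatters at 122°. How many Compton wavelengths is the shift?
1.5299 λ_C

The Compton shift formula is:
Δλ = λ_C(1 - cos θ)

Dividing both sides by λ_C:
Δλ/λ_C = 1 - cos θ

For θ = 122°:
Δλ/λ_C = 1 - cos(122°)
Δλ/λ_C = 1 - -0.5299
Δλ/λ_C = 1.5299

This means the shift is 1.5299 × λ_C = 3.7121 pm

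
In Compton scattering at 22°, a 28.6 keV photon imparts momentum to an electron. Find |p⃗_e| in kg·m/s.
5.8214e-24 kg·m/s

The electron is initially at rest, so by conservation of momentum:
p⃗_e = p⃗₀ − p⃗'  (incident photon momentum minus scattered photon momentum)

Photon momentum magnitudes (p = h/λ = E/c):
λ₀ = hc/E₀ = 43.3511 pm → p₀ = h/λ₀ = 1.5285e-23 kg·m/s
Δλ = λ_C(1 − cos 22°) = 0.1767 pm
λ' = 43.5278 pm → p' = h/λ' = 1.5223e-23 kg·m/s

The scattered photon makes angle θ = 22° with the incident direction, so by the law of cosines:
|p⃗_e|² = p₀² + p'² − 2p₀p'cos θ
|p⃗_e|² = (1.5285e-23)² + (1.5223e-23)² − 2·1.5285e-23·1.5223e-23·cos(22°)
|p⃗_e| = 5.8214e-24 kg·m/s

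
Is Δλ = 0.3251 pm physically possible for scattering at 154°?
No, inconsistent

Calculate the expected shift for θ = 154°:

Δλ_expected = λ_C(1 - cos(154°))
Δλ_expected = 2.4263 × (1 - cos(154°))
Δλ_expected = 2.4263 × 1.8988
Δλ_expected = 4.6071 pm

Given shift: 0.3251 pm
Expected shift: 4.6071 pm
Difference: 4.2820 pm

The values do not match. The given shift corresponds to θ ≈ 30.0°, not 154°.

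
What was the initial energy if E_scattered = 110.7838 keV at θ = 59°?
123.8000 keV

Convert final energy to wavelength (hc ≈ 1239.842 keV·pm):
λ' = hc/E' = 1239.842 / 110.7838 = 11.1915 pm

Calculate the Compton shift:
Δλ = λ_C(1 - cos(59°))
Δλ = 2.4263 × (1 - cos(59°))
Δλ = 1.1767 pm

Initial wavelength:
λ = λ' - Δλ = 11.1915 - 1.1767 = 10.0149 pm

Initial energy:
E = hc/λ = 1239.842 / 10.0149 = 123.8000 keV

(Intermediate values are shown rounded; full precision is carried through to the final answer.)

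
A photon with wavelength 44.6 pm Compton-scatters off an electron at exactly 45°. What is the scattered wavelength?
45.3106 pm

Using the Compton formula: λ' = λ + λ_C(1 − cos θ)

For θ = 45°, cos θ = √2/2 (exact) ≈ 0.7071, so:
1 − cos 45° = 1 − (√2/2) ≈ 0.2929

Δλ = λ_C × 0.2929 = 2.4263 × 0.2929 = 0.7106 pm

λ' = 44.6 + 0.7106 = 45.3106 pm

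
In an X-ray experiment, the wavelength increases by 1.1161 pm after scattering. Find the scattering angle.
57.32°

From the Compton formula Δλ = λ_C(1 - cos θ), we can solve for θ:

cos θ = 1 - Δλ/λ_C

Given:
- Δλ = 1.1161 pm
- λ_C = h/(m_e·c) ≈ 2.42631024 pm

cos θ = 1 - 1.1161/2.42631024
cos θ = 1 - 0.459999
cos θ = 0.540001

θ = arccos(0.540001)
θ = 57.32°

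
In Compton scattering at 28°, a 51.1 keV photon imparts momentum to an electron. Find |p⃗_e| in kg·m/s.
1.3141e-23 kg·m/s

The electron is initially at rest, so by conservation of momentum:
p⃗_e = p⃗₀ − p⃗'  (incident photon momentum minus scattered photon momentum)

Photon momentum magnitudes (p = h/λ = E/c):
λ₀ = hc/E₀ = 24.2631 pm → p₀ = h/λ₀ = 2.7309e-23 kg·m/s
Δλ = λ_C(1 − cos 28°) = 0.2840 pm
λ' = 24.5471 pm → p' = h/λ' = 2.6993e-23 kg·m/s

The scattered photon makes angle θ = 28° with the incident direction, so by the law of cosines:
|p⃗_e|² = p₀² + p'² − 2p₀p'cos θ
|p⃗_e|² = (2.7309e-23)² + (2.6993e-23)² − 2·2.7309e-23·2.6993e-23·cos(28°)
|p⃗_e| = 1.3141e-23 kg·m/s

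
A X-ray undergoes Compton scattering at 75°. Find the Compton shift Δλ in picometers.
1.7983 pm

Using the Compton scattering formula:
Δλ = λ_C(1 - cos θ)

where λ_C = h/(m_e·c) ≈ 2.4263 pm is the Compton wavelength of an electron.

For θ = 75°:
cos(75°) = 0.2588
1 - cos(75°) = 0.7412

Δλ = 2.4263 × 0.7412
Δλ = 1.7983 pm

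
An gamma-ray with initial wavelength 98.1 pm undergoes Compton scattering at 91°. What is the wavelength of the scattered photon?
100.5687 pm

Using the Compton scattering formula:
λ' = λ + Δλ = λ + λ_C(1 - cos θ)

Given:
- Initial wavelength λ = 98.1 pm
- Scattering angle θ = 91°
- Compton wavelength λ_C ≈ 2.4263 pm

Calculate the shift:
Δλ = 2.4263 × (1 - cos(91°))
Δλ = 2.4263 × 1.0175
Δλ = 2.4687 pm

Final wavelength:
λ' = 98.1 + 2.4687 = 100.5687 pm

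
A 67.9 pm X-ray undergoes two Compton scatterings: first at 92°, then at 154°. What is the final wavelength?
75.0181 pm

Apply Compton shift twice:

First scattering at θ₁ = 92°:
Δλ₁ = λ_C(1 - cos(92°))
Δλ₁ = 2.4263 × 1.0349
Δλ₁ = 2.5110 pm

After first scattering:
λ₁ = 67.9 + 2.5110 = 70.4110 pm

Second scattering at θ₂ = 154°:
Δλ₂ = λ_C(1 - cos(154°))
Δλ₂ = 2.4263 × 1.8988
Δλ₂ = 4.6071 pm

Final wavelength:
λ₂ = 70.4110 + 4.6071 = 75.0181 pm

Total shift: Δλ_total = 2.5110 + 4.6071 = 7.1181 pm

(Intermediate values are shown rounded; full precision is carried through to the final answer.)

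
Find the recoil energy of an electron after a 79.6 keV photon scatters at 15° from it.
0.4203 keV

By energy conservation: K_e = E_initial - E_final

First find the scattered photon energy:
Initial wavelength: λ = hc/E = 15.5759 pm
Compton shift: Δλ = λ_C(1 - cos(15°)) = 0.0827 pm
Final wavelength: λ' = 15.5759 + 0.0827 = 15.6586 pm
Final photon energy: E' = hc/λ' = 79.1797 keV

Electron kinetic energy:
K_e = E - E' = 79.6000 - 79.1797 = 0.4203 keV

(Intermediate values are shown rounded; full precision is carried through to the final answer.)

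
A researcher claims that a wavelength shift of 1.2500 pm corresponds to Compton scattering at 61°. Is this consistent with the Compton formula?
Yes, consistent

Calculate the expected shift for θ = 61°:

Δλ_expected = λ_C(1 - cos(61°))
Δλ_expected = 2.4263 × (1 - cos(61°))
Δλ_expected = 2.4263 × 0.5152
Δλ_expected = 1.2500 pm

Given shift: 1.2500 pm
Expected shift: 1.2500 pm
Difference: 0.0000 pm

The values match. This is consistent with Compton scattering at the stated angle.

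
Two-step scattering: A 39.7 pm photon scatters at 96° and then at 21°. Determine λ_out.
42.5411 pm

Apply Compton shift twice:

First scattering at θ₁ = 96°:
Δλ₁ = λ_C(1 - cos(96°))
Δλ₁ = 2.4263 × 1.1045
Δλ₁ = 2.6799 pm

After first scattering:
λ₁ = 39.7 + 2.6799 = 42.3799 pm

Second scattering at θ₂ = 21°:
Δλ₂ = λ_C(1 - cos(21°))
Δλ₂ = 2.4263 × 0.0664
Δλ₂ = 0.1612 pm

Final wavelength:
λ₂ = 42.3799 + 0.1612 = 42.5411 pm

Total shift: Δλ_total = 2.6799 + 0.1612 = 2.8411 pm

(Intermediate values are shown rounded; full precision is carried through to the final answer.)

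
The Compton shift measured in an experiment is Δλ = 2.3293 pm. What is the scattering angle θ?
87.71°

From the Compton formula Δλ = λ_C(1 - cos θ), we can solve for θ:

cos θ = 1 - Δλ/λ_C

Given:
- Δλ = 2.3293 pm
- λ_C = h/(m_e·c) ≈ 2.42631024 pm

cos θ = 1 - 2.3293/2.42631024
cos θ = 1 - 0.960017
cos θ = 0.039983

θ = arccos(0.039983)
θ = 87.71°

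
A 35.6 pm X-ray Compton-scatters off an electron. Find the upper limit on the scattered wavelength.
40.4526 pm (at θ = 180°)

The Compton shift is Δλ = λ_C(1 − cos θ).

Since cos θ ranges from −1 to 1, the factor (1 − cos θ) ranges from 0 to 2; the maximum shift occurs at θ = 180° (backscattering):
Δλ_max = 2λ_C = 2 × 2.4263 pm = 4.8526 pm

Maximum scattered wavelength:
λ'_max = λ₀ + Δλ_max = 35.6 + 4.8526 = 40.4526 pm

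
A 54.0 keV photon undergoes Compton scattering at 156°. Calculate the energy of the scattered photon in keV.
44.9171 keV

First convert energy to wavelength:
λ = hc/E, with hc ≈ 1239.842 keV·pm (i.e. 1239.842 eV·nm)

For E = 54.0 keV = 54000 eV:
λ = 1239.842 keV·pm / 54.0 keV
λ = 22.9600 pm

Calculate the Compton shift:
Δλ = λ_C(1 - cos(156°)) = 2.4263 × 1.9135
Δλ = 4.6429 pm

Final wavelength:
λ' = 22.9600 + 4.6429 = 27.6029 pm

Final energy:
E' = hc/λ' = 1239.842 / 27.6029 = 44.9171 keV

(Intermediate values are shown rounded; full precision is carried through to the final answer.)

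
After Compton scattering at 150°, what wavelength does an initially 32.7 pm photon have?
37.2276 pm

Using the Compton formula: λ' = λ + λ_C(1 − cos θ)

For θ = 150°, cos θ = -√3/2 (exact) ≈ -0.8660, so:
1 − cos 150° = 1 − (-√3/2) ≈ 1.8660

Δλ = λ_C × 1.8660 = 2.4263 × 1.8660 = 4.5276 pm

λ' = 32.7 + 4.5276 = 37.2276 pm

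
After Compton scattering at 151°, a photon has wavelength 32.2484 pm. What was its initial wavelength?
27.7000 pm

From λ' = λ + Δλ, we have λ = λ' - Δλ

First calculate the Compton shift:
Δλ = λ_C(1 - cos θ)
Δλ = 2.4263 × (1 - cos(151°))
Δλ = 2.4263 × 1.8746
Δλ = 4.5484 pm

Initial wavelength:
λ = λ' - Δλ
λ = 32.2484 - 4.5484
λ = 27.7000 pm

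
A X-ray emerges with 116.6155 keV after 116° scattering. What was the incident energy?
173.6000 keV

Convert final energy to wavelength (hc ≈ 1239.842 keV·pm):
λ' = hc/E' = 1239.842 / 116.6155 = 10.6319 pm

Calculate the Compton shift:
Δλ = λ_C(1 - cos(116°))
Δλ = 2.4263 × (1 - cos(116°))
Δλ = 3.4899 pm

Initial wavelength:
λ = λ' - Δλ = 10.6319 - 3.4899 = 7.1419 pm

Initial energy:
E = hc/λ = 1239.842 / 7.1419 = 173.6000 keV

(Intermediate values are shown rounded; full precision is carried through to the final answer.)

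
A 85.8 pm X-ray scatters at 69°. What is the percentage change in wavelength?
1.8145%

Calculate the Compton shift:
Δλ = λ_C(1 - cos(69°))
Δλ = 2.4263 × (1 - cos(69°))
Δλ = 2.4263 × 0.6416
Δλ = 1.5568 pm

Percentage change:
(Δλ/λ₀) × 100 = (1.5568/85.8) × 100
= 1.8145%

(Intermediate values are shown rounded; full precision is carried through to the final answer.)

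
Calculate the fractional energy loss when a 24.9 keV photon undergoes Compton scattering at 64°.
0.0266 (or 2.66%)

Calculate initial and final photon energies:

Initial: E₀ = 24.9 keV → λ₀ = 49.7929 pm
Compton shift: Δλ = 1.3627 pm
Final wavelength: λ' = 51.1555 pm
Final energy: E' = 24.2367 keV

Fractional energy loss:
(E₀ - E')/E₀ = (24.9000 - 24.2367)/24.9000
= 0.6633/24.9000
= 0.0266
= 2.66%

(Intermediate values are shown rounded; full precision is carried through to the final answer.)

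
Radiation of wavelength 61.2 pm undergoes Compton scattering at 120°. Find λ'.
64.8395 pm

Using the Compton formula: λ' = λ + λ_C(1 − cos θ)

For θ = 120°, cos θ = -1/2 (exact) = -0.5000, so:
1 − cos 120° = 1 − (-1/2) = 1.5000

Δλ = λ_C × 1.5000 = 2.4263 × 1.5000 = 3.6395 pm

λ' = 61.2 + 3.6395 = 64.8395 pm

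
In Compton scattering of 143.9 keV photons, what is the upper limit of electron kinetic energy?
51.8459 keV

Maximum energy transfer occurs at θ = 180° (backscattering).

Initial photon: E₀ = 143.9 keV → λ₀ = 8.6160 pm

Maximum Compton shift (at 180°):
Δλ_max = 2λ_C = 2 × 2.4263 = 4.8526 pm

Final wavelength:
λ' = 8.6160 + 4.8526 = 13.4686 pm

Minimum photon energy (maximum energy to electron):
E'_min = hc/λ' = 92.0541 keV

Maximum electron kinetic energy:
K_max = E₀ - E'_min = 143.9000 - 92.0541 = 51.8459 keV

(Intermediate values are shown rounded; full precision is carried through to the final answer.)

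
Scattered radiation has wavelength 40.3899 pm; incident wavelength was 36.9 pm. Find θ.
116.00°

First find the wavelength shift:
Δλ = λ' - λ = 40.3899 - 36.9 = 3.4899 pm

Using Δλ = λ_C(1 - cos θ), with λ_C = h/(m_e·c) ≈ 2.42631024 pm:
cos θ = 1 - Δλ/λ_C
cos θ = 1 - 3.4899/2.42631024
cos θ = -0.438357

θ = arccos(-0.438357)
θ = 116.00°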